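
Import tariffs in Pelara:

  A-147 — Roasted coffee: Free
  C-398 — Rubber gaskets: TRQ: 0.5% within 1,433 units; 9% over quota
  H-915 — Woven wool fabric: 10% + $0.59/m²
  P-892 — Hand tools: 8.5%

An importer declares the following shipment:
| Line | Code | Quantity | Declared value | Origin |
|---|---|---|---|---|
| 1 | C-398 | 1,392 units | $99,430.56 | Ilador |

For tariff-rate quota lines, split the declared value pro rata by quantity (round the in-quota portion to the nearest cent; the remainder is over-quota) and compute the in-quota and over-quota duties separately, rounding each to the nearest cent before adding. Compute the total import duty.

Line 1 (C-398, Ilador, 1,392 units, $99,430.56):
Code C-398 is under a tariff-rate quota (threshold 1,433 units). Quantity 1,392 units is within the quota, so the in-quota rate 0.5% applies to the full value.
Duty = $99,430.56 × 0.5% = $497.15.

$497.15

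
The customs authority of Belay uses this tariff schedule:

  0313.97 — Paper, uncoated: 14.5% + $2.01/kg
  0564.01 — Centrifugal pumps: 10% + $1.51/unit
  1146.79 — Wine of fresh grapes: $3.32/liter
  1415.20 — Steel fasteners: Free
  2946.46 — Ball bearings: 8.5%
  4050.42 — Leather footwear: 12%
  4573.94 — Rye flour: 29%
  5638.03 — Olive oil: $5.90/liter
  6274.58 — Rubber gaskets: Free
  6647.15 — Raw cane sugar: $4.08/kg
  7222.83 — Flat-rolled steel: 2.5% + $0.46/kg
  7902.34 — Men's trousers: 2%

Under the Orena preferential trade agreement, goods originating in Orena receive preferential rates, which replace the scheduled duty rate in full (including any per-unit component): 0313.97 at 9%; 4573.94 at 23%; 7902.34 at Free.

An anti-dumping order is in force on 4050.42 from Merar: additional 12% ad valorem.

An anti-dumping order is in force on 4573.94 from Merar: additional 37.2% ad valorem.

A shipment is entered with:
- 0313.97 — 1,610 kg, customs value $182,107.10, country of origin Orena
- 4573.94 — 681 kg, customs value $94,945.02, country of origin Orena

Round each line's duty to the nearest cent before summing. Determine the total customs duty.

$38,226.99

Line 1 (0313.97, Orena, 1,610 kg, $182,107.10):
Base rate for 0313.97 is 14.5% + $2.01/kg.
Origin Orena qualifies under the Belay–Orena agreement and 0313.97 is covered: preferential rate 9% applies instead.
Duty = $182,107.10 × 9% = $16,389.64.
Line 2 (4573.94, Orena, 681 kg, $94,945.02):
Base rate for 4573.94 is 29%.
Origin Orena qualifies under the Belay–Orena agreement and 4573.94 is covered: preferential rate 23% applies instead.
The additional-duty order on 4573.94 targets Merar, not Orena; it does not apply.
Duty = $94,945.02 × 23% = $21,837.35.
Total = $16,389.64 + $21,837.35 = $38,226.99.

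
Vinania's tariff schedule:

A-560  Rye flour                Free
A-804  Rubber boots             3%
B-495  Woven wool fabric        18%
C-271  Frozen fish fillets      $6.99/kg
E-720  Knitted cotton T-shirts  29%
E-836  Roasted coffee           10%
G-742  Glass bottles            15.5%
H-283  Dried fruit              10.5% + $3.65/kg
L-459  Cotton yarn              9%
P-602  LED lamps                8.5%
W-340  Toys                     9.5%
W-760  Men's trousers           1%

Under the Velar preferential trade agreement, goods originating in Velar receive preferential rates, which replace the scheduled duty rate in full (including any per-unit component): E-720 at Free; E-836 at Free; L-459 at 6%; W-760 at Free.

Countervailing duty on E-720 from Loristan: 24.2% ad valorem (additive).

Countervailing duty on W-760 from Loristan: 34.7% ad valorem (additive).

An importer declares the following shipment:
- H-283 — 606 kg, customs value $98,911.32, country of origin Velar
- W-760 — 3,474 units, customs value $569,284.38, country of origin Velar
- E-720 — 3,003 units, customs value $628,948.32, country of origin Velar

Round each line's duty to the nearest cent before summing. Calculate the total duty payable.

Line 1 (H-283, Velar, 606 kg, $98,911.32):
Base rate for H-283 is 10.5% + $3.65/kg.
Origin Velar is the FTA partner but H-283 is not on the preference list; base rate stands.
Duty = $98,911.32 × 10.5% + 606 × $3.65 = $12,597.59.
Line 2 (W-760, Velar, 3,474 units, $569,284.38):
Base rate for W-760 is 1%.
Origin Velar qualifies under the Vinania–Velar agreement and W-760 is covered: preferential rate Free applies instead.
The additional-duty order on W-760 targets Loristan, not Velar; it does not apply.
Duty = $569,284.38 × 0% = $0.00.
Line 3 (E-720, Velar, 3,003 units, $628,948.32):
Base rate for E-720 is 29%.
Origin Velar qualifies under the Vinania–Velar agreement and E-720 is covered: preferential rate Free applies instead.
The additional-duty order on E-720 targets Loristan, not Velar; it does not apply.
Duty = $628,948.32 × 0% = $0.00.
Total = $12,597.59 + $0.00 + $0.00 = $12,597.59.

$12,597.59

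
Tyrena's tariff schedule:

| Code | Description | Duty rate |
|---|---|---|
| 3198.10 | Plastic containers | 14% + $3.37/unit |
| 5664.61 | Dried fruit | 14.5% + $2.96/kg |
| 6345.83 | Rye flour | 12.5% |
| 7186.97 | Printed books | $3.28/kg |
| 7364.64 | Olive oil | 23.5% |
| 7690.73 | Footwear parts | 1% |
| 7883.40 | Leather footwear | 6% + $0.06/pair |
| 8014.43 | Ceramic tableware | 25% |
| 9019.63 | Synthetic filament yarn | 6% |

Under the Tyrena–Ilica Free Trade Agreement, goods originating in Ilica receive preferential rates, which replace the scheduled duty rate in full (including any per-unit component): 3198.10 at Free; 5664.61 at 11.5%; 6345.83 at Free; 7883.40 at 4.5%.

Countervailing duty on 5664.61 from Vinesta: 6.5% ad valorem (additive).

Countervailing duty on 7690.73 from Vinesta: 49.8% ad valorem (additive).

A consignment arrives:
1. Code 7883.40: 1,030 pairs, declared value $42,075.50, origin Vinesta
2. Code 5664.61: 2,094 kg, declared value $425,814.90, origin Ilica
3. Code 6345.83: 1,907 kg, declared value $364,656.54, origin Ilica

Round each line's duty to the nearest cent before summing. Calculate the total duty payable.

Line 1 (7883.40, Vinesta, 1,030 pairs, $42,075.50):
Base rate for 7883.40 is 6% + $0.06/pair.
7883.40 has an FTA preferential rate, but origin Vinesta is not Ilica; base rate stands.
Duty = $42,075.50 × 6% + 1,030 × $0.06 = $2,586.33.
Line 2 (5664.61, Ilica, 2,094 kg, $425,814.90):
Base rate for 5664.61 is 14.5% + $2.96/kg.
Origin Ilica qualifies under the Tyrena–Ilica agreement and 5664.61 is covered: preferential rate 11.5% applies instead.
The additional-duty order on 5664.61 targets Vinesta, not Ilica; it does not apply.
Duty = $425,814.90 × 11.5% = $48,968.71.
Line 3 (6345.83, Ilica, 1,907 kg, $364,656.54):
Base rate for 6345.83 is 12.5%.
Origin Ilica qualifies under the Tyrena–Ilica agreement and 6345.83 is covered: preferential rate Free applies instead.
Duty = $364,656.54 × 0% = $0.00.
Total = $2,586.33 + $48,968.71 + $0.00 = $51,555.04.

$51,555.04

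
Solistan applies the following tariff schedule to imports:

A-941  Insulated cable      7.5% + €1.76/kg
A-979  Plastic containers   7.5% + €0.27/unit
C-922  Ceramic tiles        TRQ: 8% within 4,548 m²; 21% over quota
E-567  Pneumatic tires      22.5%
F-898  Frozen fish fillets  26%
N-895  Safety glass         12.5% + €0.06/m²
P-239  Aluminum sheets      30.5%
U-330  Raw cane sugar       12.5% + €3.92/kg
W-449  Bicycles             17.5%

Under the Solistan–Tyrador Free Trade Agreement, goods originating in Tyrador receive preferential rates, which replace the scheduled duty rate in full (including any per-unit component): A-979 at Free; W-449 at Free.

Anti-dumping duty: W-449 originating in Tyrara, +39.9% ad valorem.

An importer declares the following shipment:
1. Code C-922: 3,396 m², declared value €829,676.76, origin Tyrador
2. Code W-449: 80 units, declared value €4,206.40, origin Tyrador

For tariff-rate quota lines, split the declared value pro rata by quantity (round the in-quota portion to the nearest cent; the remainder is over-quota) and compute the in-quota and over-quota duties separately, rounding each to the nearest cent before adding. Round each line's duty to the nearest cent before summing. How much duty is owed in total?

€66,374.14

Line 1 (C-922, Tyrador, 3,396 m², €829,676.76):
Code C-922 is under a tariff-rate quota (threshold 4,548 m²). Quantity 3,396 m² is within the quota, so the in-quota rate 8% applies to the full value.
Duty = €829,676.76 × 8% = €66,374.14.
Line 2 (W-449, Tyrador, 80 units, €4,206.40):
Base rate for W-449 is 17.5%.
Origin Tyrador qualifies under the Solistan–Tyrador agreement and W-449 is covered: preferential rate Free applies instead.
The additional-duty order on W-449 targets Tyrara, not Tyrador; it does not apply.
Duty = €4,206.40 × 0% = €0.00.
Total = €66,374.14 + €0.00 = €66,374.14.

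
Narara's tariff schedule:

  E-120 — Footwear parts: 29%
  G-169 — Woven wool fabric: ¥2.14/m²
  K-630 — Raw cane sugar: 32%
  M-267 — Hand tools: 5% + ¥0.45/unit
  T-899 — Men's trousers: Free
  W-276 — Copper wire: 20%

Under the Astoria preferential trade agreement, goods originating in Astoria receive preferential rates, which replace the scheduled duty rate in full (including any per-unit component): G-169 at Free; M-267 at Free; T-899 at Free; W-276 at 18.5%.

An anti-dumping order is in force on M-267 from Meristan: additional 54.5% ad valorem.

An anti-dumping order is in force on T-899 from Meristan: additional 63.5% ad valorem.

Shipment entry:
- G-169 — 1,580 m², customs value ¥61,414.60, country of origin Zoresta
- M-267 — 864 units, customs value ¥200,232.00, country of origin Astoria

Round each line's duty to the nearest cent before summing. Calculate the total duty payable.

¥3,381.20

Line 1 (G-169, Zoresta, 1,580 m², ¥61,414.60):
Base rate for G-169 is ¥2.14/m².
G-169 has an FTA preferential rate, but origin Zoresta is not Astoria; base rate stands.
Duty = 1,580 × ¥2.14 = ¥3,381.20.
Line 2 (M-267, Astoria, 864 units, ¥200,232.00):
Base rate for M-267 is 5% + ¥0.45/unit.
Origin Astoria qualifies under the Narara–Astoria agreement and M-267 is covered: preferential rate Free applies instead.
The additional-duty order on M-267 targets Meristan, not Astoria; it does not apply.
Duty = ¥200,232.00 × 0% = ¥0.00.
Total = ¥3,381.20 + ¥0.00 = ¥3,381.20.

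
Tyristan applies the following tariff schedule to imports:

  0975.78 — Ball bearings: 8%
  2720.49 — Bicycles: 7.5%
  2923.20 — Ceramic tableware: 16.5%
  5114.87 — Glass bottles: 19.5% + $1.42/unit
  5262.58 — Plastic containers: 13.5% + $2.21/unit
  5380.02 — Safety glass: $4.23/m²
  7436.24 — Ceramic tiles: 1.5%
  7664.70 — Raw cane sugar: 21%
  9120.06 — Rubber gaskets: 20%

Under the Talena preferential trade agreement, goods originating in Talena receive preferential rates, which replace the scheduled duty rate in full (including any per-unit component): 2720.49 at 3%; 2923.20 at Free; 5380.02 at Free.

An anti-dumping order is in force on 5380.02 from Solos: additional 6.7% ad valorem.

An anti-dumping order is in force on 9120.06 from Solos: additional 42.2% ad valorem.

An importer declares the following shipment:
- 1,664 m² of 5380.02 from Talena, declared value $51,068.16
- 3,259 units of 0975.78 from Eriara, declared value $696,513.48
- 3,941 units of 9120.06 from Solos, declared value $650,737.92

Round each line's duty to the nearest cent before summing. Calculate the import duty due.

$460,480.07

Line 1 (5380.02, Talena, 1,664 m², $51,068.16):
Base rate for 5380.02 is $4.23/m².
Origin Talena qualifies under the Tyristan–Talena agreement and 5380.02 is covered: preferential rate Free applies instead.
The additional-duty order on 5380.02 targets Solos, not Talena; it does not apply.
Duty = $51,068.16 × 0% = $0.00.
Line 2 (0975.78, Eriara, 3,259 units, $696,513.48):
Base rate for 0975.78 is 8%.
Duty = $696,513.48 × 8% = $55,721.08.
Line 3 (9120.06, Solos, 3,941 units, $650,737.92):
Base rate for 9120.06 is 20%.
Additional duty on 9120.06 from Solos: +42.2%. Applied ad valorem rate: 20% + 42.2% = 62.2%.
Duty = $650,737.92 × 62.2% = $404,758.99.
Total = $0.00 + $55,721.08 + $404,758.99 = $460,480.07.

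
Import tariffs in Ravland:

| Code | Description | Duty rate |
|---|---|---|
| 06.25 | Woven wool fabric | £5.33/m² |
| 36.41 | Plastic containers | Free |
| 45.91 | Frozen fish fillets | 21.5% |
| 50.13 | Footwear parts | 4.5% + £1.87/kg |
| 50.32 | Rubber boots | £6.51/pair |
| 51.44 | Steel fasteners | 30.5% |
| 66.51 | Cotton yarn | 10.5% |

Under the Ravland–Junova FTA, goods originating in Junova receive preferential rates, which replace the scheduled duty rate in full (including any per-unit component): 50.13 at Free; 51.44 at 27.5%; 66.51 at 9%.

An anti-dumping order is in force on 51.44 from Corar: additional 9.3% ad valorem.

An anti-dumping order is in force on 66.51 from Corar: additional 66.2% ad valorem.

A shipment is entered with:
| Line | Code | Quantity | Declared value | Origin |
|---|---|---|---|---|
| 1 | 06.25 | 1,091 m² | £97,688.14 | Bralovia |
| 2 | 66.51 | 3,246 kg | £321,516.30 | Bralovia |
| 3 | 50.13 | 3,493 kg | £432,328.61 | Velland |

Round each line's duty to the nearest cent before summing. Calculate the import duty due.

£65,560.94

Line 1 (06.25, Bralovia, 1,091 m², £97,688.14):
Base rate for 06.25 is £5.33/m².
Duty = 1,091 × £5.33 = £5,815.03.
Line 2 (66.51, Bralovia, 3,246 kg, £321,516.30):
Base rate for 66.51 is 10.5%.
66.51 has an FTA preferential rate, but origin Bralovia is not Junova; base rate stands.
The additional-duty order on 66.51 targets Corar, not Bralovia; it does not apply.
Duty = £321,516.30 × 10.5% = £33,759.21.
Line 3 (50.13, Velland, 3,493 kg, £432,328.61):
Base rate for 50.13 is 4.5% + £1.87/kg.
50.13 has an FTA preferential rate, but origin Velland is not Junova; base rate stands.
Duty = £432,328.61 × 4.5% + 3,493 × £1.87 = £25,986.70.
Total = £5,815.03 + £33,759.21 + £25,986.70 = £65,560.94.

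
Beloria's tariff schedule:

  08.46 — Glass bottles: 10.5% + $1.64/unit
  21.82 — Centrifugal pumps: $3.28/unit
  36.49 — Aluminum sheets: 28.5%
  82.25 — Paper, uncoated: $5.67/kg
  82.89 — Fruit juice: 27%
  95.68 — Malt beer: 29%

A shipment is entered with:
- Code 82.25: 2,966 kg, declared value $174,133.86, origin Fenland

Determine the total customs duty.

$16,817.22

Line 1 (82.25, Fenland, 2,966 kg, $174,133.86):
Base rate for 82.25 is $5.67/kg.
Duty = 2,966 × $5.67 = $16,817.22.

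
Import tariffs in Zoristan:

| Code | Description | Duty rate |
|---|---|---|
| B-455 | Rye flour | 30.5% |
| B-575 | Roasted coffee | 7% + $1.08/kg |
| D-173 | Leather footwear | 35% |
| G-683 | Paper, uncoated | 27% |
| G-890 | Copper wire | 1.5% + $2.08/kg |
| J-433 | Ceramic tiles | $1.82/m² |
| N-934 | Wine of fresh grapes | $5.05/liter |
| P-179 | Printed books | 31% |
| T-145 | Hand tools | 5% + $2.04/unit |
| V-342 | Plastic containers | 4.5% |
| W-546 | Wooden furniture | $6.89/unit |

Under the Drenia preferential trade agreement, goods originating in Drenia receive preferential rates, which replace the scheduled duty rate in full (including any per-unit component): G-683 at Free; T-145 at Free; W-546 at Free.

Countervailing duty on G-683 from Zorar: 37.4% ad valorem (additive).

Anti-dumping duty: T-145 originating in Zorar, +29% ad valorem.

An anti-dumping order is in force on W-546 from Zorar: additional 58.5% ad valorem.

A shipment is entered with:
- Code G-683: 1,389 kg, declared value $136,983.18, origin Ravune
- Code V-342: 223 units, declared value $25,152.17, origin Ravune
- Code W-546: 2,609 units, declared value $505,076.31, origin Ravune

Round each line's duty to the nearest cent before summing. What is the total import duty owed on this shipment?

Line 1 (G-683, Ravune, 1,389 kg, $136,983.18):
Base rate for G-683 is 27%.
G-683 has an FTA preferential rate, but origin Ravune is not Drenia; base rate stands.
The additional-duty order on G-683 targets Zorar, not Ravune; it does not apply.
Duty = $136,983.18 × 27% = $36,985.46.
Line 2 (V-342, Ravune, 223 units, $25,152.17):
Base rate for V-342 is 4.5%.
Duty = $25,152.17 × 4.5% = $1,131.85.
Line 3 (W-546, Ravune, 2,609 units, $505,076.31):
Base rate for W-546 is $6.89/unit.
W-546 has an FTA preferential rate, but origin Ravune is not Drenia; base rate stands.
The additional-duty order on W-546 targets Zorar, not Ravune; it does not apply.
Duty = 2,609 × $6.89 = $17,976.01.
Total = $36,985.46 + $1,131.85 + $17,976.01 = $56,093.32.

$56,093.32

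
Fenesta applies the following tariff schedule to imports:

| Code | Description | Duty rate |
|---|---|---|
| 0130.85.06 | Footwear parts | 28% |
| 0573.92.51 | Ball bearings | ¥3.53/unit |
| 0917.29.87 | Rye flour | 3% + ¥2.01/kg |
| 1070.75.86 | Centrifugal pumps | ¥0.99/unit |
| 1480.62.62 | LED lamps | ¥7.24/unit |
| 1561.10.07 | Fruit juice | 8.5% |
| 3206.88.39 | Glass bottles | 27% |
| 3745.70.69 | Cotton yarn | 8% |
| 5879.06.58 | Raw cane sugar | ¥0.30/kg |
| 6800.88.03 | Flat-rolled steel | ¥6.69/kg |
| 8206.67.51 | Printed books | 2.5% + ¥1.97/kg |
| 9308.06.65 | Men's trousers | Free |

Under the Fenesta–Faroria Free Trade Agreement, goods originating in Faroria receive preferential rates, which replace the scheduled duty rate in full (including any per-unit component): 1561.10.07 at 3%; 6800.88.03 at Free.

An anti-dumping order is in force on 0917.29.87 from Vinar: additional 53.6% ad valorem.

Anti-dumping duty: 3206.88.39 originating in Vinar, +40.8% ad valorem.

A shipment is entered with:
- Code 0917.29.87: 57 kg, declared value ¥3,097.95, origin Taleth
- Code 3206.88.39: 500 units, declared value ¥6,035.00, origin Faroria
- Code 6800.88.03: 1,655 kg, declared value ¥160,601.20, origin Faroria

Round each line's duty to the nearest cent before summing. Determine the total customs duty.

¥1,836.96

Line 1 (0917.29.87, Taleth, 57 kg, ¥3,097.95):
Base rate for 0917.29.87 is 3% + ¥2.01/kg.
The additional-duty order on 0917.29.87 targets Vinar, not Taleth; it does not apply.
Duty = ¥3,097.95 × 3% + 57 × ¥2.01 = ¥207.51.
Line 2 (3206.88.39, Faroria, 500 units, ¥6,035.00):
Base rate for 3206.88.39 is 27%.
Origin Faroria is the FTA partner but 3206.88.39 is not on the preference list; base rate stands.
The additional-duty order on 3206.88.39 targets Vinar, not Faroria; it does not apply.
Duty = ¥6,035.00 × 27% = ¥1,629.45.
Line 3 (6800.88.03, Faroria, 1,655 kg, ¥160,601.20):
Base rate for 6800.88.03 is ¥6.69/kg.
Origin Faroria qualifies under the Fenesta–Faroria agreement and 6800.88.03 is covered: preferential rate Free applies instead.
Duty = ¥160,601.20 × 0% = ¥0.00.
Total = ¥207.51 + ¥1,629.45 + ¥0.00 = ¥1,836.96.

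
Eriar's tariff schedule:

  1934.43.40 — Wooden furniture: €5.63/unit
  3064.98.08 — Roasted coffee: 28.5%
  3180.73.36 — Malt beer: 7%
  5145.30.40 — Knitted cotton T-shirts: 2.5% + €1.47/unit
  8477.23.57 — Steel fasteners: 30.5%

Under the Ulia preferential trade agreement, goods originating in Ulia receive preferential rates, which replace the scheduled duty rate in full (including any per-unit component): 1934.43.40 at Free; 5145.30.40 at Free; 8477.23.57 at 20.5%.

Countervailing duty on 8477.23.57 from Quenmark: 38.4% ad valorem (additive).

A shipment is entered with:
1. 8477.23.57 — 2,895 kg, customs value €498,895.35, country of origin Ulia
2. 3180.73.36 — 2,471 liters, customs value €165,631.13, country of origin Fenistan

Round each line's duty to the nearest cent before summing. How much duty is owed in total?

Line 1 (8477.23.57, Ulia, 2,895 kg, €498,895.35):
Base rate for 8477.23.57 is 30.5%.
Origin Ulia qualifies under the Eriar–Ulia agreement and 8477.23.57 is covered: preferential rate 20.5% applies instead.
The additional-duty order on 8477.23.57 targets Quenmark, not Ulia; it does not apply.
Duty = €498,895.35 × 20.5% = €102,273.55.
Line 2 (3180.73.36, Fenistan, 2,471 liters, €165,631.13):
Base rate for 3180.73.36 is 7%.
Duty = €165,631.13 × 7% = €11,594.18.
Total = €102,273.55 + €11,594.18 = €113,867.73.

€113,867.73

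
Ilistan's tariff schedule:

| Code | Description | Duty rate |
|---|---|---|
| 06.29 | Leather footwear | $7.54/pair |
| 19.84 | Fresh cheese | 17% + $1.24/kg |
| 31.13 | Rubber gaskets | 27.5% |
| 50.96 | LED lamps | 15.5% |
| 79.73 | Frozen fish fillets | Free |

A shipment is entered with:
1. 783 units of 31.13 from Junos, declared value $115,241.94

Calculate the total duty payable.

Line 1 (31.13, Junos, 783 units, $115,241.94):
Base rate for 31.13 is 27.5%.
Duty = $115,241.94 × 27.5% = $31,691.53.

$31,691.53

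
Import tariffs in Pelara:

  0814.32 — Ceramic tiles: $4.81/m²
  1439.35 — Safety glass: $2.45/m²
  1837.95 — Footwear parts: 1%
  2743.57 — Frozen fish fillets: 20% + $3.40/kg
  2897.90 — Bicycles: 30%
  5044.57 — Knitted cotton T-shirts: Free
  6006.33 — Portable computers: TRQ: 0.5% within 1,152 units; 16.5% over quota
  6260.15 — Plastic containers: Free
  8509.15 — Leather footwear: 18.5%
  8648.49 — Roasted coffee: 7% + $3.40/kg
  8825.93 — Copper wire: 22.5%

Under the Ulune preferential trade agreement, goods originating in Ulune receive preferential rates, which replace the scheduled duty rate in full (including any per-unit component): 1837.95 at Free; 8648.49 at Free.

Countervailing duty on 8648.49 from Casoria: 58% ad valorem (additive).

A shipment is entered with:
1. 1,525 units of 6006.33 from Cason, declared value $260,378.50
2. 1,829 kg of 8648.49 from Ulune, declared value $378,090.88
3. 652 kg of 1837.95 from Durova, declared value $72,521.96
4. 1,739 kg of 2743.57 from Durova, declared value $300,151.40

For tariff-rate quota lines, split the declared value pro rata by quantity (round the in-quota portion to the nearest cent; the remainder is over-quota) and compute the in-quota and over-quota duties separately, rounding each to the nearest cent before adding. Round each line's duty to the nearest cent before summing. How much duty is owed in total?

Line 1 (6006.33, Cason, 1,525 units, $260,378.50):
Code 6006.33 is under a tariff-rate quota (threshold 1,152 units). In-quota: 1,152 units at 0.5%; over-quota: 373 units at 16.5%.
Pro-rata value split: in-quota = $260,378.50 × 1,152/1,525 = $196,692.48; over-quota = $260,378.50 − $196,692.48 = $63,686.02.
In-quota duty = $196,692.48 × 0.5% = $983.46. Over-quota duty = $63,686.02 × 16.5% = $10,508.19.
Line duty = $983.46 + $10,508.19 = $11,491.65.
Line 2 (8648.49, Ulune, 1,829 kg, $378,090.88):
Base rate for 8648.49 is 7% + $3.40/kg.
Origin Ulune qualifies under the Pelara–Ulune agreement and 8648.49 is covered: preferential rate Free applies instead.
The additional-duty order on 8648.49 targets Casoria, not Ulune; it does not apply.
Duty = $378,090.88 × 0% = $0.00.
Line 3 (1837.95, Durova, 652 kg, $72,521.96):
Base rate for 1837.95 is 1%.
1837.95 has an FTA preferential rate, but origin Durova is not Ulune; base rate stands.
Duty = $72,521.96 × 1% = $725.22.
Line 4 (2743.57, Durova, 1,739 kg, $300,151.40):
Base rate for 2743.57 is 20% + $3.40/kg.
Duty = $300,151.40 × 20% + 1,739 × $3.40 = $65,942.88.
Total = $11,491.65 + $0.00 + $725.22 + $65,942.88 = $78,159.75.

$78,159.75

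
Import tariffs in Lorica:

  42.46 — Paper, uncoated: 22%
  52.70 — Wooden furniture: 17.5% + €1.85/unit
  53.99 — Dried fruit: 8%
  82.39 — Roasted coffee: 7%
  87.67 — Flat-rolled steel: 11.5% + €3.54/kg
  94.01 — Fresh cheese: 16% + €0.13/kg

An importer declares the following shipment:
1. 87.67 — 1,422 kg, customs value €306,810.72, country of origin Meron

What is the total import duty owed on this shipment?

€40,317.11

Line 1 (87.67, Meron, 1,422 kg, €306,810.72):
Base rate for 87.67 is 11.5% + €3.54/kg.
Duty = €306,810.72 × 11.5% + 1,422 × €3.54 = €40,317.11.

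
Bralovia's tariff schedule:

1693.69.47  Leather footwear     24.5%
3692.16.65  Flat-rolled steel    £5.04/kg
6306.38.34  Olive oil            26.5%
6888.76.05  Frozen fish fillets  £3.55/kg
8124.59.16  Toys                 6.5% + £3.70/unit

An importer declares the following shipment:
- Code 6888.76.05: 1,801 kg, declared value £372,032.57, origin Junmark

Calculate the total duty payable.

£6,393.55

Line 1 (6888.76.05, Junmark, 1,801 kg, £372,032.57):
Base rate for 6888.76.05 is £3.55/kg.
Duty = 1,801 × £3.55 = £6,393.55.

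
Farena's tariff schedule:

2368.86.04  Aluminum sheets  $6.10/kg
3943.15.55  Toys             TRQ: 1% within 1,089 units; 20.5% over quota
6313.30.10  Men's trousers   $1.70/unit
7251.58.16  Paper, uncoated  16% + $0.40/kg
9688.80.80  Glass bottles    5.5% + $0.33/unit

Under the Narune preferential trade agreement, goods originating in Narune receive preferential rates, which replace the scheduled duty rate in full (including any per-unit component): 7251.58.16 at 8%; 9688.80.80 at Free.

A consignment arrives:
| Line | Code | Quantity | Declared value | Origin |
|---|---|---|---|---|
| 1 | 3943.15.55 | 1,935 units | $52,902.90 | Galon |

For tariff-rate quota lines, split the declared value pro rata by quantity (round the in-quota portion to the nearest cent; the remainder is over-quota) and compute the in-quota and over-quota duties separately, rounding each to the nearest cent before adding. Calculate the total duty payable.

Line 1 (3943.15.55, Galon, 1,935 units, $52,902.90):
Code 3943.15.55 is under a tariff-rate quota (threshold 1,089 units). In-quota: 1,089 units at 1%; over-quota: 846 units at 20.5%.
Pro-rata value split: in-quota = $52,902.90 × 1,089/1,935 = $29,773.26; over-quota = $52,902.90 − $29,773.26 = $23,129.64.
In-quota duty = $29,773.26 × 1% = $297.73. Over-quota duty = $23,129.64 × 20.5% = $4,741.58.
Line duty = $297.73 + $4,741.58 = $5,039.31.

$5,039.31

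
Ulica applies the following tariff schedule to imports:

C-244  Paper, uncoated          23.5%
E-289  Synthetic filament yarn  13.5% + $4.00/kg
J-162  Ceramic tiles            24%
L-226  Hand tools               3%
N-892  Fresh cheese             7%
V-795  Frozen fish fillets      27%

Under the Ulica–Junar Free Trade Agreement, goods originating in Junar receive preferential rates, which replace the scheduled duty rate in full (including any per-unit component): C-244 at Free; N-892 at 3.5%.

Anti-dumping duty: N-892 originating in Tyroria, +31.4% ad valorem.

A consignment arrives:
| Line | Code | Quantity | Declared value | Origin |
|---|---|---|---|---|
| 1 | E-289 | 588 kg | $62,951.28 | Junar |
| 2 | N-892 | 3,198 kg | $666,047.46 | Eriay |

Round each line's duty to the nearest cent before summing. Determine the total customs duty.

$57,473.74

Line 1 (E-289, Junar, 588 kg, $62,951.28):
Base rate for E-289 is 13.5% + $4.00/kg.
Origin Junar is the FTA partner but E-289 is not on the preference list; base rate stands.
Duty = $62,951.28 × 13.5% + 588 × $4.00 = $10,850.42.
Line 2 (N-892, Eriay, 3,198 kg, $666,047.46):
Base rate for N-892 is 7%.
N-892 has an FTA preferential rate, but origin Eriay is not Junar; base rate stands.
The additional-duty order on N-892 targets Tyroria, not Eriay; it does not apply.
Duty = $666,047.46 × 7% = $46,623.32.
Total = $10,850.42 + $46,623.32 = $57,473.74.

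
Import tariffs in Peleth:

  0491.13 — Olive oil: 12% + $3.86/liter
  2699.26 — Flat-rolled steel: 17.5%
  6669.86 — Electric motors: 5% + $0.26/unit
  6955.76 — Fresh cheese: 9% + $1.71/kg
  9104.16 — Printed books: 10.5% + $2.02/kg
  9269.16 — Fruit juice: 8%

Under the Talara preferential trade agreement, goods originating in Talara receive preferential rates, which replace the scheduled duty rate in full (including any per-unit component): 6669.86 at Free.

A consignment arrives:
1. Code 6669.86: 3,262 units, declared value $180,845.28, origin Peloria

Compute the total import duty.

$9,890.38

Line 1 (6669.86, Peloria, 3,262 units, $180,845.28):
Base rate for 6669.86 is 5% + $0.26/unit.
6669.86 has an FTA preferential rate, but origin Peloria is not Talara; base rate stands.
Duty = $180,845.28 × 5% + 3,262 × $0.26 = $9,890.38.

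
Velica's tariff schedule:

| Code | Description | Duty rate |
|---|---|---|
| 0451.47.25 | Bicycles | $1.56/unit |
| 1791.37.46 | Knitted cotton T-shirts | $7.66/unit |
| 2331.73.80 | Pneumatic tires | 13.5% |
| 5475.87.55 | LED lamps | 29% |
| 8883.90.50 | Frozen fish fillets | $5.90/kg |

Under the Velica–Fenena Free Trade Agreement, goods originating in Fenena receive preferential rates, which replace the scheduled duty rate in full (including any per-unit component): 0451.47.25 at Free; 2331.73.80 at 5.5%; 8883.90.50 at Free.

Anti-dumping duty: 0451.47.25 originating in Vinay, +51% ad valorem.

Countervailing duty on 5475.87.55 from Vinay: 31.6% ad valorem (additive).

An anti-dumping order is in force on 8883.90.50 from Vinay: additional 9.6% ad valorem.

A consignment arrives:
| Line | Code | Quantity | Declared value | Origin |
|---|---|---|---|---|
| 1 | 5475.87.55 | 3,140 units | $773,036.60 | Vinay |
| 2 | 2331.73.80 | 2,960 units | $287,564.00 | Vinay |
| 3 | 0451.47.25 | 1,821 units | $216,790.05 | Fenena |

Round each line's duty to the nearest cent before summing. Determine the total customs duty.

Line 1 (5475.87.55, Vinay, 3,140 units, $773,036.60):
Base rate for 5475.87.55 is 29%.
Additional duty on 5475.87.55 from Vinay: +31.6%. Applied ad valorem rate: 29% + 31.6% = 60.6%.
Duty = $773,036.60 × 60.6% = $468,460.18.
Line 2 (2331.73.80, Vinay, 2,960 units, $287,564.00):
Base rate for 2331.73.80 is 13.5%.
2331.73.80 has an FTA preferential rate, but origin Vinay is not Fenena; base rate stands.
Duty = $287,564.00 × 13.5% = $38,821.14.
Line 3 (0451.47.25, Fenena, 1,821 units, $216,790.05):
Base rate for 0451.47.25 is $1.56/unit.
Origin Fenena qualifies under the Velica–Fenena agreement and 0451.47.25 is covered: preferential rate Free applies instead.
The additional-duty order on 0451.47.25 targets Vinay, not Fenena; it does not apply.
Duty = $216,790.05 × 0% = $0.00.
Total = $468,460.18 + $38,821.14 + $0.00 = $507,281.32.

$507,281.32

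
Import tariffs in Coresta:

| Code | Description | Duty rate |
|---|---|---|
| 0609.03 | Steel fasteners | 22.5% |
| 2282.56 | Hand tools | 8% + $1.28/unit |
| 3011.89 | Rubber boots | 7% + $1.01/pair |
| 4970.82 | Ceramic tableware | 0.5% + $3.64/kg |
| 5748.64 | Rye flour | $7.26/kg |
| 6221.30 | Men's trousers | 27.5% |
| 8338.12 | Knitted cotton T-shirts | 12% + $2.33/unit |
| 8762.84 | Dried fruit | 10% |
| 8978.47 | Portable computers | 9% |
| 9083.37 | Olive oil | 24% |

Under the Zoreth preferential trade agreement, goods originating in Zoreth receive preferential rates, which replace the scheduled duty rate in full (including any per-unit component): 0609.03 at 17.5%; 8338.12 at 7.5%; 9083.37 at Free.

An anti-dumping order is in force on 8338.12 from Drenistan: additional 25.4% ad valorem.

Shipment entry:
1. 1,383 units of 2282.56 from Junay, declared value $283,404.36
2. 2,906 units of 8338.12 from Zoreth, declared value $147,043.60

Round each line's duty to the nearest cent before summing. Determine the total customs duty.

$35,470.86

Line 1 (2282.56, Junay, 1,383 units, $283,404.36):
Base rate for 2282.56 is 8% + $1.28/unit.
Duty = $283,404.36 × 8% + 1,383 × $1.28 = $24,442.59.
Line 2 (8338.12, Zoreth, 2,906 units, $147,043.60):
Base rate for 8338.12 is 12% + $2.33/unit.
Origin Zoreth qualifies under the Coresta–Zoreth agreement and 8338.12 is covered: preferential rate 7.5% applies instead.
The additional-duty order on 8338.12 targets Drenistan, not Zoreth; it does not apply.
Duty = $147,043.60 × 7.5% = $11,028.27.
Total = $24,442.59 + $11,028.27 = $35,470.86.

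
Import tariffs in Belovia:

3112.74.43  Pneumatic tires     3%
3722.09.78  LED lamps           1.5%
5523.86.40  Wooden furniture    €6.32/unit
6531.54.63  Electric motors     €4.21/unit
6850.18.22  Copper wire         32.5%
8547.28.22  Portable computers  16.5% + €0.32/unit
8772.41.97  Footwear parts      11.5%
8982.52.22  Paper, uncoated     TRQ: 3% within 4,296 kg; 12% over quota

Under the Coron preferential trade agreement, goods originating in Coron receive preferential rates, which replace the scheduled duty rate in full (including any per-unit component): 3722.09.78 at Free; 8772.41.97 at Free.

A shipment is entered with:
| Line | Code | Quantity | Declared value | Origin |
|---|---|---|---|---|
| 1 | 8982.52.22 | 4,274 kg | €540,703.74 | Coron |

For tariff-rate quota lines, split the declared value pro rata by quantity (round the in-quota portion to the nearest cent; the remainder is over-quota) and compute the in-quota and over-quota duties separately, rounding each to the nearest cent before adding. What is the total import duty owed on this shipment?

Line 1 (8982.52.22, Coron, 4,274 kg, €540,703.74):
Code 8982.52.22 is under a tariff-rate quota (threshold 4,296 kg). Quantity 4,274 kg is within the quota, so the in-quota rate 3% applies to the full value.
Duty = €540,703.74 × 3% = €16,221.11.

€16,221.11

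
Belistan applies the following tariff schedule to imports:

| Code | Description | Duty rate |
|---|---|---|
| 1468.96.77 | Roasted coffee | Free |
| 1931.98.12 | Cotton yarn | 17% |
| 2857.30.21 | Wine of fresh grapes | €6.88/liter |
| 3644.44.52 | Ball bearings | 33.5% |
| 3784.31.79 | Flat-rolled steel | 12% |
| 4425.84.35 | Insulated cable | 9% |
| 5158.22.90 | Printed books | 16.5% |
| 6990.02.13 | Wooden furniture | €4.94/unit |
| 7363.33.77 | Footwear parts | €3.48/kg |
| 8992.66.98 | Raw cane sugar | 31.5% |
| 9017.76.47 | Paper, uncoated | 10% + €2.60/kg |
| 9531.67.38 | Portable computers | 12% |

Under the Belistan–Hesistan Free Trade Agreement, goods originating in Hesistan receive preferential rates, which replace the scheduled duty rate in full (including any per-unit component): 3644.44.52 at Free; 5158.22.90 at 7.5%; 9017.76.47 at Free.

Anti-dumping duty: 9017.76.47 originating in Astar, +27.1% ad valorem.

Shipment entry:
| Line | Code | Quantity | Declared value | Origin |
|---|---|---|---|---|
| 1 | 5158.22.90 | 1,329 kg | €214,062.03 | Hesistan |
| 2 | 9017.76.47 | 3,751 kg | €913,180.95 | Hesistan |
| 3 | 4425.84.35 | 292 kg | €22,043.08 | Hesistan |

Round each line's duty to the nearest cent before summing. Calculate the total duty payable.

€18,038.53

Line 1 (5158.22.90, Hesistan, 1,329 kg, €214,062.03):
Base rate for 5158.22.90 is 16.5%.
Origin Hesistan qualifies under the Belistan–Hesistan agreement and 5158.22.90 is covered: preferential rate 7.5% applies instead.
Duty = €214,062.03 × 7.5% = €16,054.65.
Line 2 (9017.76.47, Hesistan, 3,751 kg, €913,180.95):
Base rate for 9017.76.47 is 10% + €2.60/kg.
Origin Hesistan qualifies under the Belistan–Hesistan agreement and 9017.76.47 is covered: preferential rate Free applies instead.
The additional-duty order on 9017.76.47 targets Astar, not Hesistan; it does not apply.
Duty = €913,180.95 × 0% = €0.00.
Line 3 (4425.84.35, Hesistan, 292 kg, €22,043.08):
Base rate for 4425.84.35 is 9%.
Origin Hesistan is the FTA partner but 4425.84.35 is not on the preference list; base rate stands.
Duty = €22,043.08 × 9% = €1,983.88.
Total = €16,054.65 + €0.00 + €1,983.88 = €18,038.53.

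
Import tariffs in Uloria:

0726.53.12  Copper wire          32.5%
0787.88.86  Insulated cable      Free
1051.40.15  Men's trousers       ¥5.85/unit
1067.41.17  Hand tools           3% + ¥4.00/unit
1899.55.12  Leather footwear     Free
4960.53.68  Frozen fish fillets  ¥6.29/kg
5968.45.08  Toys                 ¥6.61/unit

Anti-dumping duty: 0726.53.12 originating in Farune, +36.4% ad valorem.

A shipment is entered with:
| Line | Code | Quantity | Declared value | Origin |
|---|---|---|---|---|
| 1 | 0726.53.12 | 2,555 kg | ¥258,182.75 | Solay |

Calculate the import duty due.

Line 1 (0726.53.12, Solay, 2,555 kg, ¥258,182.75):
Base rate for 0726.53.12 is 32.5%.
The additional-duty order on 0726.53.12 targets Farune, not Solay; it does not apply.
Duty = ¥258,182.75 × 32.5% = ¥83,909.39.

¥83,909.39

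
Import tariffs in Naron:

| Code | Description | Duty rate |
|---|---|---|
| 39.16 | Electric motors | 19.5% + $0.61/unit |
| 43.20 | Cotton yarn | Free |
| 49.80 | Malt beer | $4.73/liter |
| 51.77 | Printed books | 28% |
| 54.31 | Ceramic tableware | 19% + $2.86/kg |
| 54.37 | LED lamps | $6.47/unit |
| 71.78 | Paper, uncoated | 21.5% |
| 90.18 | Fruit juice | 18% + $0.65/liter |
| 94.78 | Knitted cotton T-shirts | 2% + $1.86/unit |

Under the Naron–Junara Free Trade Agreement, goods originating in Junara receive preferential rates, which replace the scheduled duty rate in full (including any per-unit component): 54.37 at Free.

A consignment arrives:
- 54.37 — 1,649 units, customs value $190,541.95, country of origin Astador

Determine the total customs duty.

$10,669.03

Line 1 (54.37, Astador, 1,649 units, $190,541.95):
Base rate for 54.37 is $6.47/unit.
54.37 has an FTA preferential rate, but origin Astador is not Junara; base rate stands.
Duty = 1,649 × $6.47 = $10,669.03.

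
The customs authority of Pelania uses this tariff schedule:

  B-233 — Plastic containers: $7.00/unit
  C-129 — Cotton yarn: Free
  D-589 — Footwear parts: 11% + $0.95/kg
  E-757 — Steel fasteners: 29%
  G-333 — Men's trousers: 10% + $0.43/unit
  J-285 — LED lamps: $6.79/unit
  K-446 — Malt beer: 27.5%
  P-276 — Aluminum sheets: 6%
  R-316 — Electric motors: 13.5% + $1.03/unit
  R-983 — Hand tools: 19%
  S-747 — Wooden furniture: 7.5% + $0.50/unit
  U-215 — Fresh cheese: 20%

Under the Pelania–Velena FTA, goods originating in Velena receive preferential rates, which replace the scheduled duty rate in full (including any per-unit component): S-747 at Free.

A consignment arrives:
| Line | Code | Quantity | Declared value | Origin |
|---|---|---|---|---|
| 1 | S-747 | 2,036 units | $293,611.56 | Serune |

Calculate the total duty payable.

$23,038.87

Line 1 (S-747, Serune, 2,036 units, $293,611.56):
Base rate for S-747 is 7.5% + $0.50/unit.
S-747 has an FTA preferential rate, but origin Serune is not Velena; base rate stands.
Duty = $293,611.56 × 7.5% + 2,036 × $0.50 = $23,038.87.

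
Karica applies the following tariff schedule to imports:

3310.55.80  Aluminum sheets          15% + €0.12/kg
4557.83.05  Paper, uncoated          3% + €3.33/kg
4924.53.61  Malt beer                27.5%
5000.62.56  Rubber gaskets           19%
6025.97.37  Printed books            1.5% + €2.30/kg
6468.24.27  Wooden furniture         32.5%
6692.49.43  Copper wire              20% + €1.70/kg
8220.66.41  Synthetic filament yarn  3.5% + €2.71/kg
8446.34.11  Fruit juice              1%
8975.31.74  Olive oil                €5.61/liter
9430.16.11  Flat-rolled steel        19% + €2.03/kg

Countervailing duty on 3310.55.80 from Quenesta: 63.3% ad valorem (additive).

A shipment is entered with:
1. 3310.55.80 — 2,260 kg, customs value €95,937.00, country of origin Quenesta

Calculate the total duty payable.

Line 1 (3310.55.80, Quenesta, 2,260 kg, €95,937.00):
Base rate for 3310.55.80 is 15% + €0.12/kg.
Additional duty on 3310.55.80 from Quenesta: +63.3%. Applied ad valorem rate: 15% + 63.3% = 78.3%.
Duty = €95,937.00 × 78.3% + 2,260 × €0.12 = €75,389.87.

€75,389.87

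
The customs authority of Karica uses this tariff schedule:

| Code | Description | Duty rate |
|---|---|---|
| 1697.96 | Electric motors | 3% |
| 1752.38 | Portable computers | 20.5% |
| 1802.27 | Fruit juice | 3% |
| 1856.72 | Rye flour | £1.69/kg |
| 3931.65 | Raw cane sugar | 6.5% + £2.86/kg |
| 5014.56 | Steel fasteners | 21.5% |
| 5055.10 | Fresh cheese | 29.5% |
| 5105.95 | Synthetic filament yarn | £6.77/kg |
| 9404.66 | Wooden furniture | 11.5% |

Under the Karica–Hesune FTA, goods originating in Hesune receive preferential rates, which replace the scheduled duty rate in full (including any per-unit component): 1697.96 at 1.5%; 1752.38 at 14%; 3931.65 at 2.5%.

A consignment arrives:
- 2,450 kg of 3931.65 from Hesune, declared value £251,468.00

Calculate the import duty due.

£6,286.70

Line 1 (3931.65, Hesune, 2,450 kg, £251,468.00):
Base rate for 3931.65 is 6.5% + £2.86/kg.
Origin Hesune qualifies under the Karica–Hesune agreement and 3931.65 is covered: preferential rate 2.5% applies instead.
Duty = £251,468.00 × 2.5% = £6,286.70.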